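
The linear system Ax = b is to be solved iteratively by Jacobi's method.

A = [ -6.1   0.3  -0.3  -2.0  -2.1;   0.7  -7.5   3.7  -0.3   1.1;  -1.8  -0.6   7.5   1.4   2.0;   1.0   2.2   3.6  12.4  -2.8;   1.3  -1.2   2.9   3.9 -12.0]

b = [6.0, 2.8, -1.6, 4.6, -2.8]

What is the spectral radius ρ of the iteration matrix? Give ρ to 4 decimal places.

0.5468

Let D = diag(-6.1, -7.5, 7.5, 12.4, -12); L, U the strict triangles.
Jacobi T = -D⁻¹(L+U): T[2,1] = -(-0.6)/(7.5) = +0.0800; T[2,2] = 0.
  T[0,:] = [+0.0000  +0.0492  -0.0492  -0.3279  -0.3443]
  T[1,:] = [+0.0933  +0.0000  +0.4933  -0.0400  +0.1467]
  T[2,:] = [+0.2400  +0.0800  +0.0000  -0.1867  -0.2667]
  T[3,:] = [-0.0806  -0.1774  -0.2903  +0.0000  +0.2258]
  T[4,:] = [+0.1083  -0.1000  +0.2417  +0.3250  +0.0000]
|roots of det(T-λI)|: 0.5468, 0.3555, 0.3555, 0.2229, 0.2229.
ρ(T) = max|λ| = 0.5468; 0.5468 < 1 ⇒ converges.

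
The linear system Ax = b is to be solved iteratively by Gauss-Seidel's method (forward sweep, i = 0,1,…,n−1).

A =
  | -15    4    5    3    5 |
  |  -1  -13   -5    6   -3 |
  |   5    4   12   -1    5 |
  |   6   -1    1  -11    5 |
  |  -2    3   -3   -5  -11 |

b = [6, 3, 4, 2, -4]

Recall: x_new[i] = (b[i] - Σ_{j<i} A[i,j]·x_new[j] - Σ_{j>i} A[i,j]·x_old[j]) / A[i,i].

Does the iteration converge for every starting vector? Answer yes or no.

yes

Let D = diag(-15, -13, 12, -11, -11); L, U the strict triangles.
Gauss-Seidel: T = -(D+L)⁻¹U, row 0 first, T[0,2] = -(5)/(-15) = +0.3333; later rows by forward substitution.
  T[0,:] = [+0.0000 +0.2667 +0.3333 +0.2000 +0.3333]
  T[1,:] = [+0.0000 -0.0205 -0.4103 +0.4462 -0.2564]
  T[2,:] = [+0.0000 -0.1043 -0.0021 -0.1487 -0.4701]
  T[3,:] = [+0.0000 +0.1378 +0.2189 +0.0550 +0.6169]
  T[4,:] = [+0.0000 -0.0883 -0.2714 +0.1009 -0.2828]
|λ(T)| sorted: 0.7149, 0.3703, 0.0517, 0.0517, 0.0000.
ρ = 0.7149; 0.7149 < 1 ⇒ converges.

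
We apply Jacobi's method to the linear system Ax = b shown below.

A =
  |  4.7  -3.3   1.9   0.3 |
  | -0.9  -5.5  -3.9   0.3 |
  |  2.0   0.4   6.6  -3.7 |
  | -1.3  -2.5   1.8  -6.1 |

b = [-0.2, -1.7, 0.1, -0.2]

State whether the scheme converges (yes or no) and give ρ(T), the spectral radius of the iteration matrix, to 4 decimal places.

Split A = D + L + U, D = diag(4.7, -5.5, 6.6, -6.1).
Jacobi T = -D⁻¹(L+U): T[0,3] = -(0.3)/(4.7) = -0.0638; T[0,0] = 0.
  T[0,:] = [+0.0000, +0.7021, -0.4043, -0.0638]
  T[1,:] = [-0.1636, +0.0000, -0.7091, +0.0545]
  T[2,:] = [-0.3030, -0.0606, +0.0000, +0.5606]
  T[3,:] = [-0.2131, -0.4098, +0.2951, +0.0000]
|λ(T)| sorted: 0.8458, 0.6111, 0.6111, 0.2126.
ρ(T) = max|λ| = 0.8458; 0.8458 < 1: convergent.

yes, ρ = 0.8458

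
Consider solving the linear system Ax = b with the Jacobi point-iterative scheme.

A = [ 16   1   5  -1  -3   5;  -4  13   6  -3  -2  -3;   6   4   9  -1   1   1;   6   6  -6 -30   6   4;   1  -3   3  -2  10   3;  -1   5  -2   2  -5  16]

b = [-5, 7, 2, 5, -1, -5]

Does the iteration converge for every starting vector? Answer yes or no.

yes

Write A = D+L+U with D = diag(16, 13, 9, -30, 10, 16).
Jacobi: T = -D⁻¹(L+U), T[0,4] = -(-3)/(16) = +0.1875; T[0,0] = 0.
  T[0,:] = [+0.0000  -0.0625  -0.3125  +0.0625  +0.1875  -0.3125]
  T[1,:] = [+0.3077  +0.0000  -0.4615  +0.2308  +0.1538  +0.2308]
  T[2,:] = [-0.6667  -0.4444  +0.0000  +0.1111  -0.1111  -0.1111]
  T[3,:] = [+0.2000  +0.2000  -0.2000  +0.0000  +0.2000  +0.1333]
  T[4,:] = [-0.1000  +0.3000  -0.3000  +0.2000  +0.0000  -0.3000]
  T[5,:] = [+0.0625  -0.3125  +0.1250  -0.1250  +0.3125  +0.0000]
|λ(T)| sorted: 0.8705, 0.5778, 0.5462, 0.5462, 0.1380, 0.1058.
ρ = 0.8705; 0.8705 < 1, so it converges for any x₀.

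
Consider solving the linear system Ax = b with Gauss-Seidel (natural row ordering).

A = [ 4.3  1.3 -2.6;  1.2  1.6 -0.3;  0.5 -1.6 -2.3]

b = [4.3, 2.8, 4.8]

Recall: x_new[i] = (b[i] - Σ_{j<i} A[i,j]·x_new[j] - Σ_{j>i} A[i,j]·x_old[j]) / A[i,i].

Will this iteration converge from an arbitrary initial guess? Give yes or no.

Let D = diag(4.3, 1.6, -2.3); L, U the strict triangles.
T_GS = -(D+L)⁻¹U: row 0 first, T[0,2] = -(-2.6)/(4.3) = +0.6047; later rows by forward substitution.
  T[0,:] = [+0.0000, -0.3023, +0.6047]
  T[1,:] = [+0.0000, +0.2267, -0.2660]
  T[2,:] = [+0.0000, -0.2235, +0.3165]
moduli |λ_i(T)| = 0.5195, 0.0237, 0.0000.
spectral radius ρ = 0.5195; 0.5195 < 1: convergent.

yes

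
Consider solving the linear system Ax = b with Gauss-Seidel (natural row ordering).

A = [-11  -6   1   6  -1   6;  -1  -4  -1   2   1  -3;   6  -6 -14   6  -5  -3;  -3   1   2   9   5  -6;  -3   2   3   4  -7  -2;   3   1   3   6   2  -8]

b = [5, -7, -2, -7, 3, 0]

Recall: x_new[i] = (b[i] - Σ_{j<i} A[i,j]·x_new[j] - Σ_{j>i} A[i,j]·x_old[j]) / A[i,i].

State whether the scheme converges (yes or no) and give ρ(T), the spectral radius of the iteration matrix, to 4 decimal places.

Diagonal D = diag(-11, -4, -14, 9, -7, -8); L, U strict lower/upper.
GS T = -(D+L)⁻¹U: row 0 first, T[0,4] = -(-1)/(-11) = -0.0909; later rows by forward substitution.
  T[0,:] = [+0.0000, -0.5455, +0.0909, +0.5455, -0.0909, +0.5455]
  T[1,:] = [+0.0000, +0.1364, -0.2727, +0.3636, +0.2727, -0.8864]
  T[2,:] = [+0.0000, -0.2922, +0.1558, +0.5065, -0.5130, +0.3994]
  T[3,:] = [+0.0000, -0.1320, +0.0260, +0.0289, -0.5022, +0.8582]
  T[4,:] = [+0.0000, +0.0720, -0.0353, +0.1037, -0.3899, -0.1112]
  T[5,:] = [+0.0000, -0.3781, +0.0691, +0.4875, -0.6665, +0.8594]
|eigenvalues of T|: 1.5074, 0.5051, 0.4046, 0.1063, 0.1063, 0.0000.
ρ(T) = max|λ| = 1.5074; 1.5074 > 1 ⇒ diverges.

no, ρ = 1.5074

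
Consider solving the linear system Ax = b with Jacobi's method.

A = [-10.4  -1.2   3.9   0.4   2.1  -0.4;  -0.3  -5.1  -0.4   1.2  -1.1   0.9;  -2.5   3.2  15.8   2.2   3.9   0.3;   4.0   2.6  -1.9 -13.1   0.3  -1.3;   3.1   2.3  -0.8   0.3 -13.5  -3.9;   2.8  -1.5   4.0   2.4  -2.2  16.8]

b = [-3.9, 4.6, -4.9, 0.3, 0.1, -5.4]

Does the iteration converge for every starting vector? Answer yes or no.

yes

Diagonal D = diag(-10.4, -5.1, 15.8, -13.1, -13.5, 16.8); L, U strict lower/upper.
Jacobi T = -D⁻¹(L+U): T[5,4] = -(-2.2)/(16.8) = +0.1310; T[5,5] = 0.
  T[0,:] = [+0.0000 -0.1154 +0.3750 +0.0385 +0.2019 -0.0385]
  T[1,:] = [-0.0588 +0.0000 -0.0784 +0.2353 -0.2157 +0.1765]
  T[2,:] = [+0.1582 -0.2025 +0.0000 -0.1392 -0.2468 -0.0190]
  T[3,:] = [+0.3053 +0.1985 -0.1450 +0.0000 +0.0229 -0.0992]
  T[4,:] = [+0.2296 +0.1704 -0.0593 +0.0222 +0.0000 -0.2889]
  T[5,:] = [-0.1667 +0.0893 -0.2381 -0.1429 +0.1310 +0.0000]
|eigenvalues of T|: 0.5031, 0.3386, 0.3386, 0.2162, 0.2162, 0.0538.
spectral radius ρ = 0.5031; 0.5031 < 1 ⇒ converges.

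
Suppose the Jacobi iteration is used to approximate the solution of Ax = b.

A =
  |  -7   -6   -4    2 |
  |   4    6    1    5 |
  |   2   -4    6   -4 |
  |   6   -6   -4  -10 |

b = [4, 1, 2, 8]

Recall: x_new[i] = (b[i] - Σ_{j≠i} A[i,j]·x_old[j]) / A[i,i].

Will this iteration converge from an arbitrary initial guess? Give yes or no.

Write A = D+L+U with D = diag(-7, 6, 6, -10).
Jacobi: T = -D⁻¹(L+U), T[0,3] = -(2)/(-7) = +0.2857; T[0,0] = 0.
  T[0,:] = [+0.0000  -0.8571  -0.5714  +0.2857]
  T[1,:] = [-0.6667  +0.0000  -0.1667  -0.8333]
  T[2,:] = [-0.3333  +0.6667  +0.0000  +0.6667]
  T[3,:] = [+0.6000  -0.6000  -0.4000  +0.0000]
|eigenvalues of T|: 1.3587, 0.6885, 0.5737, 0.5737.
spectral radius ρ = 1.3587; 1.3587 > 1: divergent.

no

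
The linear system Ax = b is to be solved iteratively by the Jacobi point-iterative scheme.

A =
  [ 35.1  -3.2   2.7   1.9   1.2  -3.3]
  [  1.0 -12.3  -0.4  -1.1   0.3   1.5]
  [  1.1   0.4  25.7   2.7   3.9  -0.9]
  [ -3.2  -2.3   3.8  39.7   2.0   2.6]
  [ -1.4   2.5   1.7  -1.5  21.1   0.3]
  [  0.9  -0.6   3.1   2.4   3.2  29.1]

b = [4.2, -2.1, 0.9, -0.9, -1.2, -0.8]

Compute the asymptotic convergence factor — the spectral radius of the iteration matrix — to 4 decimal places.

Split A = D + L + U, D = diag(35.1, -12.3, 25.7, 39.7, 21.1, 29.1).
T_J = -D⁻¹(L+U): T[1,0] = -(1)/(-12.3) = +0.0813; T[1,1] = 0.
  T[0,:] = [+0.0000, +0.0912, -0.0769, -0.0541, -0.0342, +0.0940]
  T[1,:] = [+0.0813, +0.0000, -0.0325, -0.0894, +0.0244, +0.1220]
  T[2,:] = [-0.0428, -0.0156, +0.0000, -0.1051, -0.1518, +0.0350]
  T[3,:] = [+0.0806, +0.0579, -0.0957, +0.0000, -0.0504, -0.0655]
  T[4,:] = [+0.0664, -0.1185, -0.0806, +0.0711, +0.0000, -0.0142]
  T[5,:] = [-0.0309, +0.0206, -0.1065, -0.0825, -0.1100, +0.0000]
moduli |λ_i(T)| = 0.1675, 0.1329, 0.1329, 0.1207, 0.1207, 0.1008.
ρ(T) = max|λ| = 0.1675; 0.1675 < 1, so it converges for any x₀.

0.1675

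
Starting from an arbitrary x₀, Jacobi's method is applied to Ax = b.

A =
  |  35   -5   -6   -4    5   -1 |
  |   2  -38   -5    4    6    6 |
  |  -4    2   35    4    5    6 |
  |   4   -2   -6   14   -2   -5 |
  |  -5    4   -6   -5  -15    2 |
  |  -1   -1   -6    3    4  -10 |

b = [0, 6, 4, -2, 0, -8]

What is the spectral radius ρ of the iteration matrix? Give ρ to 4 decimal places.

A = D + L + U where D = diag(35, -38, 35, 14, -15, -10).
Jacobi T = -D⁻¹(L+U): T[4,1] = -(4)/(-15) = +0.2667; T[4,4] = 0.
  T[0,:] = [+0.0000  +0.1429  +0.1714  +0.1143  -0.1429  +0.0286]
  T[1,:] = [+0.0526  +0.0000  -0.1316  +0.1053  +0.1579  +0.1579]
  T[2,:] = [+0.1143  -0.0571  +0.0000  -0.1143  -0.1429  -0.1714]
  T[3,:] = [-0.2857  +0.1429  +0.4286  +0.0000  +0.1429  +0.3571]
  T[4,:] = [-0.3333  +0.2667  -0.4000  -0.3333  +0.0000  +0.1333]
  T[5,:] = [-0.1000  -0.1000  -0.6000  +0.3000  +0.4000  +0.0000]
|roots of det(T-λI)|: 0.6297, 0.5116, 0.2081, 0.2026, 0.2026, 0.0318.
ρ = 0.6297; 0.6297 < 1 ⇒ converges.

0.6297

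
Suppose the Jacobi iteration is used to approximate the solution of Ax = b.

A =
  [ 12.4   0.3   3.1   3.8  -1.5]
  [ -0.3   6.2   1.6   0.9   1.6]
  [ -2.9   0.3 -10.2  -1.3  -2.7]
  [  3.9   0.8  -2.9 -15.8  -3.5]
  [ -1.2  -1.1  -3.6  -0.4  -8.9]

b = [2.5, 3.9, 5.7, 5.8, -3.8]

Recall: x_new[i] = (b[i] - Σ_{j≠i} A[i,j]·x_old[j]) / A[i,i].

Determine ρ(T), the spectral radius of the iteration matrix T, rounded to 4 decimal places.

Write A = D+L+U with D = diag(12.4, 6.2, -10.2, -15.8, -8.9).
Jacobi: T = -D⁻¹(L+U), T[3,2] = -(-2.9)/(-15.8) = -0.1835; T[3,3] = 0.
  T[0,:] = [+0.0000  -0.0242  -0.2500  -0.3065  +0.1210]
  T[1,:] = [+0.0484  +0.0000  -0.2581  -0.1452  -0.2581]
  T[2,:] = [-0.2843  +0.0294  +0.0000  -0.1275  -0.2647]
  T[3,:] = [+0.2468  +0.0506  -0.1835  +0.0000  -0.2215]
  T[4,:] = [-0.1348  -0.1236  -0.4045  -0.0449  +0.0000]
moduli |λ_i(T)| = 0.5182, 0.4020, 0.3019, 0.3019, 0.0314.
ρ = 0.5182; 0.5182 < 1, so it converges for any x₀.

0.5182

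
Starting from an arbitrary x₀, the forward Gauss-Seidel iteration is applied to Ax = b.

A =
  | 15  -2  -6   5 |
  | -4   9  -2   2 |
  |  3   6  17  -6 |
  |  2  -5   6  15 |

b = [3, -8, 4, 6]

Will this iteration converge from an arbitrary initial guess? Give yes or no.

yes

A = D + L + U where D = diag(15, 9, 17, 15).
GS T = -(D+L)⁻¹U: row 0 first, T[0,2] = -(-6)/(15) = +0.4000; later rows by forward substitution.
  T[0,:] = [+0.0000, +0.1333, +0.4000, -0.3333]
  T[1,:] = [+0.0000, +0.0593, +0.4000, -0.3704]
  T[2,:] = [+0.0000, -0.0444, -0.2118, +0.5425]
  T[3,:] = [+0.0000, +0.0198, +0.1647, -0.2960]
eigenvalue magnitudes: 0.5152, 0.0520, 0.0520, 0.0000.
ρ(T) = max|λ| = 0.5152; 0.5152 < 1 ⇒ converges.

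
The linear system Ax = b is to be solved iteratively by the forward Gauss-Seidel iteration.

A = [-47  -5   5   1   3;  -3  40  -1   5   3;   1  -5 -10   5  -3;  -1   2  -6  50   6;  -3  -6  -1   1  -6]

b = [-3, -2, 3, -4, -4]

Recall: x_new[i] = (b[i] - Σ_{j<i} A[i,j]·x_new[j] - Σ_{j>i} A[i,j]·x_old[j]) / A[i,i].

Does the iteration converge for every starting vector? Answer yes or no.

A = D + L + U where D = diag(-47, 40, -10, 50, -6).
GS T = -(D+L)⁻¹U: row 0 first, T[0,1] = -(-5)/(-47) = -0.1064; later rows by forward substitution.
  T[0,:] = [+0.0000, -0.1064, +0.1064, +0.0213, +0.0638]
  T[1,:] = [+0.0000, -0.0080, +0.0330, -0.1234, -0.0702]
  T[2,:] = [+0.0000, -0.0066, -0.0059, +0.5638, -0.2585]
  T[3,:] = [+0.0000, -0.0026, +0.0001, +0.0730, -0.1469]
  T[4,:] = [+0.0000, +0.0618, -0.0852, +0.0310, +0.0569]
|roots of det(T-λI)|: 0.2530, 0.1599, 0.1599, 0.0123, 0.0000.
spectral radius ρ = 0.2530; 0.2530 < 1, so it converges for any x₀.

yes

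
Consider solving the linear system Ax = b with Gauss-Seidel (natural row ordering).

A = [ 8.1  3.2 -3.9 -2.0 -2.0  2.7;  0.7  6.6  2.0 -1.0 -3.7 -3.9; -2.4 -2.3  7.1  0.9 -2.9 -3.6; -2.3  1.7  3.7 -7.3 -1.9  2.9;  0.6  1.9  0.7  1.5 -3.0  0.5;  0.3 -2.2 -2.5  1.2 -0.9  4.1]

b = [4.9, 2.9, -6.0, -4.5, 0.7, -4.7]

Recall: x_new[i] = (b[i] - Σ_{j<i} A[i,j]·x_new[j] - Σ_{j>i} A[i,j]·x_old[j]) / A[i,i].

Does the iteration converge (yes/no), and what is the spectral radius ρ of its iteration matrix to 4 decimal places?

no, ρ = 1.4235

Split A = D + L + U, D = diag(8.1, 6.6, 7.1, -7.3, -3, 4.1).
GS T = -(D+L)⁻¹U: row 0 first, T[0,2] = -(-3.9)/(8.1) = +0.4815; later rows by forward substitution.
  T[0,:] = [+0.0000, -0.3951, +0.4815, +0.2469, +0.2469, -0.3333]
  T[1,:] = [+0.0000, +0.0419, -0.3541, +0.1253, +0.5344, +0.6263]
  T[2,:] = [+0.0000, -0.1200, +0.0480, -0.0027, +0.6650, +0.5972]
  T[3,:] = [+0.0000, +0.0734, -0.2098, -0.0500, +0.1235, +0.9508]
  T[4,:] = [+0.0000, -0.0438, -0.2217, +0.1031, +0.6048, +1.1114]
  T[5,:] = [+0.0000, -0.0529, -0.1832, +0.0848, +0.7708, +0.6903]
|eigenvalues of T|: 1.4235, 0.3260, 0.2741, 0.1376, 0.0028, 0.0000.
ρ = 1.4235; 1.4235 > 1 ⇒ diverges.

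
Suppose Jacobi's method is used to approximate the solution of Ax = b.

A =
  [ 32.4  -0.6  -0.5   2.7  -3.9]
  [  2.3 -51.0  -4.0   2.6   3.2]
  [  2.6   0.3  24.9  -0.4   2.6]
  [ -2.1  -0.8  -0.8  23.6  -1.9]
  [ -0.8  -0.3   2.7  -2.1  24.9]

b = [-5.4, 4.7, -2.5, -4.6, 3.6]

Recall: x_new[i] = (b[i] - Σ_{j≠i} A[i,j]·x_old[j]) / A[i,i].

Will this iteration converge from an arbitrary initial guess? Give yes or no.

Split A = D + L + U, D = diag(32.4, -51, 24.9, 23.6, 24.9).
Jacobi: T = -D⁻¹(L+U), T[4,0] = -(-0.8)/(24.9) = +0.0321; T[4,4] = 0.
  T[0,:] = [+0.0000, +0.0185, +0.0154, -0.0833, +0.1204]
  T[1,:] = [+0.0451, +0.0000, -0.0784, +0.0510, +0.0627]
  T[2,:] = [-0.1044, -0.0120, +0.0000, +0.0161, -0.1044]
  T[3,:] = [+0.0890, +0.0339, +0.0339, +0.0000, +0.0805]
  T[4,:] = [+0.0321, +0.0120, -0.1084, +0.0843, +0.0000]
|eigenvalues of T|: 0.1749, 0.1200, 0.1200, 0.0268, 0.0212.
ρ(T) = max|λ| = 0.1749; 0.1749 < 1 ⇒ converges.

yes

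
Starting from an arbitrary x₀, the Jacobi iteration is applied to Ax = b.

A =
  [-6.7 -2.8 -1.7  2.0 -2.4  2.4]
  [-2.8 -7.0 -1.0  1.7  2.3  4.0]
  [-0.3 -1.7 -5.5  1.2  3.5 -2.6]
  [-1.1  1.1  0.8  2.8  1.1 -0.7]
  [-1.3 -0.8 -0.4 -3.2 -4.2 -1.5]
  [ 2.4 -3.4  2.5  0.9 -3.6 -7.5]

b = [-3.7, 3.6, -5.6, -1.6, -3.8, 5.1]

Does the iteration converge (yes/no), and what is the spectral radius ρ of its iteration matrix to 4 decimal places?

Diagonal D = diag(-6.7, -7, -5.5, 2.8, -4.2, -7.5); L, U strict lower/upper.
Jacobi: T = -D⁻¹(L+U), T[0,2] = -(-1.7)/(-6.7) = -0.2537; T[0,0] = 0.
  T[0,:] = [+0.0000  -0.4179  -0.2537  +0.2985  -0.3582  +0.3582]
  T[1,:] = [-0.4000  +0.0000  -0.1429  +0.2429  +0.3286  +0.5714]
  T[2,:] = [-0.0545  -0.3091  +0.0000  +0.2182  +0.6364  -0.4727]
  T[3,:] = [+0.3929  -0.3929  -0.2857  +0.0000  -0.3929  +0.2500]
  T[4,:] = [-0.3095  -0.1905  -0.0952  -0.7619  +0.0000  -0.3571]
  T[5,:] = [+0.3200  -0.4533  +0.3333  +0.1200  -0.4800  +0.0000]
|eigenvalues of T|: 1.1455, 0.7391, 0.7391, 0.5560, 0.5560, 0.3251.
ρ(T) = max|λ| = 1.1455; 1.1455 > 1, so it fails to converge.

no, ρ = 1.1455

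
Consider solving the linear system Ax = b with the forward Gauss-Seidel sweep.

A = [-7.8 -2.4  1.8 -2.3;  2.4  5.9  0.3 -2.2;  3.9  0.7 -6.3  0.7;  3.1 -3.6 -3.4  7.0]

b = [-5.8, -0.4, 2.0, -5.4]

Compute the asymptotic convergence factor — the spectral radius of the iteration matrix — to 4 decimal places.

0.5799

Split A = D + L + U, D = diag(-7.8, 5.9, -6.3, 7).
T_GS = -(D+L)⁻¹U: row 0 first, T[0,1] = -(-2.4)/(-7.8) = -0.3077; later rows by forward substitution.
  T[0,:] = [+0.0000 -0.3077 +0.2308 -0.2949]
  T[1,:] = [+0.0000 +0.1252 -0.1447 +0.4928]
  T[2,:] = [+0.0000 -0.1766 +0.1268 -0.0167]
  T[3,:] = [+0.0000 +0.1149 -0.1150 +0.3759]
moduli |λ_i(T)| = 0.5799, 0.0676, 0.0196, 0.0000.
spectral radius ρ = 0.5799; 0.5799 < 1: convergent.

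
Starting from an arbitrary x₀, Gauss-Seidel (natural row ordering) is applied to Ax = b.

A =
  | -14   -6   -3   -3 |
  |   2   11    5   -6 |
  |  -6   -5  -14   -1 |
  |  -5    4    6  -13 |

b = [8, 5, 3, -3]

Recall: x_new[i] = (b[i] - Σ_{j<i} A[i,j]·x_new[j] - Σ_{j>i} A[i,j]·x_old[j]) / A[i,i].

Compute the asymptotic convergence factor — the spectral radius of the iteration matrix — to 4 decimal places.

Write A = D+L+U with D = diag(-14, 11, -14, -13).
GS T = -(D+L)⁻¹U: row 0 first, T[0,3] = -(-3)/(-14) = -0.2143; later rows by forward substitution.
  T[0,:] = [+0.0000 -0.4286 -0.2143 -0.2143]
  T[1,:] = [+0.0000 +0.0779 -0.4156 +0.5844]
  T[2,:] = [+0.0000 +0.1558 +0.2403 -0.1883]
  T[3,:] = [+0.0000 +0.2607 +0.0654 +0.1753]
|λ(T)| sorted: 0.5152, 0.1019, 0.1019, 0.0000.
spectral radius ρ = 0.5152; 0.5152 < 1, so it converges for any x₀.

0.5152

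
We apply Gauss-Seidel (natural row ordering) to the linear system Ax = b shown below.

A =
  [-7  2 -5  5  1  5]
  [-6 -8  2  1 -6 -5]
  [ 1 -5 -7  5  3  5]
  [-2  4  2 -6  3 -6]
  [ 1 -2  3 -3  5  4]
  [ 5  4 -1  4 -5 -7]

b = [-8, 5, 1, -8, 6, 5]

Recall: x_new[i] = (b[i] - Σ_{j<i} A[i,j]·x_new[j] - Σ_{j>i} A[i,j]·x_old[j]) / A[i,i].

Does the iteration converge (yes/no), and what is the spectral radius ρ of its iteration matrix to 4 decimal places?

no, ρ = 1.1209

Let D = diag(-7, -8, -7, -6, 5, -7); L, U the strict triangles.
Gauss-Seidel: T = -(D+L)⁻¹U, row 0 first, T[0,3] = -(5)/(-7) = +0.7143; later rows by forward substitution.
  T[0,:] = [+0.0000, +0.2857, -0.7143, +0.7143, +0.1429, +0.7143]
  T[1,:] = [+0.0000, -0.2143, +0.7857, -0.4107, -0.8571, -1.1607]
  T[2,:] = [+0.0000, +0.1939, -0.6633, +1.1097, +1.0612, +1.6454]
  T[3,:] = [+0.0000, -0.1735, +0.5408, -0.1420, +0.2347, -1.4634]
  T[4,:] = [+0.0000, -0.3633, +1.1796, -1.0582, -0.8673, -3.2724]
  T[5,:] = [+0.0000, +0.2143, -0.5000, +0.7917, +0.2143, +1.1131]
|roots of det(T-λI)|: 1.1209, 0.7349, 0.7349, 0.3613, 0.0666, 0.0000.
ρ = 1.1209; 1.1209 > 1 ⇒ diverges.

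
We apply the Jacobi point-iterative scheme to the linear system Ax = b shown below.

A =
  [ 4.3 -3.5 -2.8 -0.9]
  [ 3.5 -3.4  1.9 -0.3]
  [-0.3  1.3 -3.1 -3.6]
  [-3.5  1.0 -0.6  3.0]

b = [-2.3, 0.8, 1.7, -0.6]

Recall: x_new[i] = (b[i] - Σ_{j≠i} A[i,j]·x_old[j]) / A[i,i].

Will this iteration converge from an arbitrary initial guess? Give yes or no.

Write A = D+L+U with D = diag(4.3, -3.4, -3.1, 3).
Jacobi: T = -D⁻¹(L+U), T[1,0] = -(3.5)/(-3.4) = +1.0294; T[1,1] = 0.
  T[0,:] = [+0.0000, +0.8140, +0.6512, +0.2093]
  T[1,:] = [+1.0294, +0.0000, +0.5588, -0.0882]
  T[2,:] = [-0.0968, +0.4194, +0.0000, -1.1613]
  T[3,:] = [+1.1667, -0.3333, +0.2000, +0.0000]
|λ(T)| sorted: 1.1814, 0.8494, 0.8494, 0.2610.
ρ = 1.1814; 1.1814 > 1 ⇒ diverges.

no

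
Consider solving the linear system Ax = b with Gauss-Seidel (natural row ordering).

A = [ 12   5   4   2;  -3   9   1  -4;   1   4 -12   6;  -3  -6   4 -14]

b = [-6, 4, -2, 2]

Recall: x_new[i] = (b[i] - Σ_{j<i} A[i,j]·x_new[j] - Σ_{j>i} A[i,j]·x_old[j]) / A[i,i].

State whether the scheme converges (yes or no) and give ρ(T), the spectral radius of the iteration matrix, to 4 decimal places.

Diagonal D = diag(12, 9, -12, -14); L, U strict lower/upper.
T_GS = -(D+L)⁻¹U: row 0 first, T[0,1] = -(5)/(12) = -0.4167; later rows by forward substitution.
  T[0,:] = [+0.0000  -0.4167  -0.3333  -0.1667]
  T[1,:] = [+0.0000  -0.1389  -0.2222  +0.3889]
  T[2,:] = [+0.0000  -0.0810  -0.1019  +0.6157]
  T[3,:] = [+0.0000  +0.1257  +0.1376  +0.0450]
eigenvalue magnitudes: 0.5073, 0.2761, 0.0354, 0.0000.
ρ = 0.5073; 0.5073 < 1: convergent.

yes, ρ = 0.5073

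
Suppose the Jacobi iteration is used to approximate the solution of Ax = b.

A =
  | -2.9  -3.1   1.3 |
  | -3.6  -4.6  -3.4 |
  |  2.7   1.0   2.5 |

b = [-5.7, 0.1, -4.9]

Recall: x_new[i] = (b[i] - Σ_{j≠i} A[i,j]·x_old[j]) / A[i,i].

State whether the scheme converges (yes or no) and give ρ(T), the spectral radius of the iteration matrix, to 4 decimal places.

Write A = D+L+U with D = diag(-2.9, -4.6, 2.5).
T_J = -D⁻¹(L+U): T[0,2] = -(1.3)/(-2.9) = +0.4483; T[0,0] = 0.
  T[0,:] = [+0.0000, -1.0690, +0.4483]
  T[1,:] = [-0.7826, +0.0000, -0.7391]
  T[2,:] = [-1.0800, -0.4000, +0.0000]
eigenvalue magnitudes: 1.1308, 0.7941, 0.7941.
ρ(T) = max|λ| = 1.1308; 1.1308 > 1, so it fails to converge.

no, ρ = 1.1308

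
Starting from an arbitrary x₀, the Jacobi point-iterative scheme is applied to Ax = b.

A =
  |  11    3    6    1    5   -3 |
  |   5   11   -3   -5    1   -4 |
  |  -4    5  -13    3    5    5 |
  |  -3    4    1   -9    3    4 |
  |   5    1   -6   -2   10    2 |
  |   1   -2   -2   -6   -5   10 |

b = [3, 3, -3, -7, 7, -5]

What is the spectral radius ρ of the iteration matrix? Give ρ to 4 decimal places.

A = D + L + U where D = diag(11, 11, -13, -9, 10, 10).
Jacobi: T = -D⁻¹(L+U), T[4,1] = -(1)/(10) = -0.1000; T[4,4] = 0.
  T[0,:] = [+0.0000 -0.2727 -0.5455 -0.0909 -0.4545 +0.2727]
  T[1,:] = [-0.4545 +0.0000 +0.2727 +0.4545 -0.0909 +0.3636]
  T[2,:] = [-0.3077 +0.3846 +0.0000 +0.2308 +0.3846 +0.3846]
  T[3,:] = [-0.3333 +0.4444 +0.1111 +0.0000 +0.3333 +0.4444]
  T[4,:] = [-0.5000 -0.1000 +0.6000 +0.2000 +0.0000 -0.2000]
  T[5,:] = [-0.1000 +0.2000 +0.2000 +0.6000 +0.5000 +0.0000]
eigenvalue magnitudes: 1.3921, 0.7838, 0.6251, 0.1331, 0.1184, 0.1184.
ρ = 1.3921; 1.3921 > 1: divergent.

1.3921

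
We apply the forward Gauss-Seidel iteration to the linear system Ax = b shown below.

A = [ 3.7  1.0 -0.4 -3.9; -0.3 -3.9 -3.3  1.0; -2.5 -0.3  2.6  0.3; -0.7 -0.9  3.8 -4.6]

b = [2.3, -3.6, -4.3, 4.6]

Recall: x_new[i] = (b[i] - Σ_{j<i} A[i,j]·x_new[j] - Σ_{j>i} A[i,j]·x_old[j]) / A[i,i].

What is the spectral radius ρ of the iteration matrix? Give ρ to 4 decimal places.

Write A = D+L+U with D = diag(3.7, -3.9, 2.6, -4.6).
T_GS = -(D+L)⁻¹U: row 0 first, T[0,1] = -(1)/(3.7) = -0.2703; later rows by forward substitution.
  T[0,:] = [+0.0000  -0.2703  +0.1081  +1.0541]
  T[1,:] = [+0.0000  +0.0208  -0.8545  +0.1753]
  T[2,:] = [+0.0000  -0.2575  +0.0054  +0.9184]
  T[3,:] = [+0.0000  -0.1756  +0.1552  +0.5639]
|roots of det(T-λI)|: 0.9339, 0.3309, 0.0130, 0.0000.
spectral radius ρ = 0.9339; 0.9339 < 1, so it converges for any x₀.

0.9339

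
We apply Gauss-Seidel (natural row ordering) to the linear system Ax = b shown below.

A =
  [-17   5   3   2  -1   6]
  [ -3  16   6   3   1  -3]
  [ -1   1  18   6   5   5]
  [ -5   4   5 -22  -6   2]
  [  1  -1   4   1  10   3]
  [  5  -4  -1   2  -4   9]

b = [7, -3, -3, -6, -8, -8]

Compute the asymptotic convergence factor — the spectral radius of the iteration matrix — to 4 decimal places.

Let D = diag(-17, 16, 18, -22, 10, 9); L, U the strict triangles.
T_GS = -(D+L)⁻¹U: row 0 first, T[0,3] = -(2)/(-17) = +0.1176; later rows by forward substitution.
  T[0,:] = [+0.0000 +0.2941 +0.1765 +0.1176 -0.0588 +0.3529]
  T[1,:] = [+0.0000 +0.0551 -0.3419 -0.1654 -0.0735 +0.2537]
  T[2,:] = [+0.0000 +0.0133 +0.0288 -0.3176 -0.2770 -0.2723]
  T[3,:] = [+0.0000 -0.0538 -0.0957 -0.1290 -0.3357 -0.0051]
  T[4,:] = [+0.0000 -0.0238 -0.0538 +0.1116 +0.1429 -0.2005]
  T[5,:] = [+0.0000 -0.1360 -0.2494 -0.0959 +0.1073 -0.2016]
eigenvalue magnitudes: 0.5144, 0.2625, 0.2625, 0.2171, 0.2171, 0.0000.
ρ = 0.5144; 0.5144 < 1 ⇒ converges.

0.5144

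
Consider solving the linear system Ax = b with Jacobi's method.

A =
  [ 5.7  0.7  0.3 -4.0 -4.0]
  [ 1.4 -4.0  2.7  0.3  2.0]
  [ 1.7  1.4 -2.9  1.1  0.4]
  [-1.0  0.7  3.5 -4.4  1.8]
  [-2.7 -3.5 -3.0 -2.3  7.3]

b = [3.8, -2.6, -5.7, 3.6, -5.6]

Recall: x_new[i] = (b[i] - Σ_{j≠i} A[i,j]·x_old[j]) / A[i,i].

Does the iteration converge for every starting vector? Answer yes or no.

Split A = D + L + U, D = diag(5.7, -4, -2.9, -4.4, 7.3).
Jacobi T = -D⁻¹(L+U): T[3,0] = -(-1)/(-4.4) = -0.2273; T[3,3] = 0.
  T[0,:] = [+0.0000 -0.1228 -0.0526 +0.7018 +0.7018]
  T[1,:] = [+0.3500 +0.0000 +0.6750 +0.0750 +0.5000]
  T[2,:] = [+0.5862 +0.4828 +0.0000 +0.3793 +0.1379]
  T[3,:] = [-0.2273 +0.1591 +0.7955 +0.0000 +0.4091]
  T[4,:] = [+0.3699 +0.4795 +0.4110 +0.3151 +0.0000]
eigenvalue magnitudes: 1.4355, 0.7577, 0.6087, 0.6087, 0.1675.
ρ = 1.4355; 1.4355 > 1, so it fails to converge.

no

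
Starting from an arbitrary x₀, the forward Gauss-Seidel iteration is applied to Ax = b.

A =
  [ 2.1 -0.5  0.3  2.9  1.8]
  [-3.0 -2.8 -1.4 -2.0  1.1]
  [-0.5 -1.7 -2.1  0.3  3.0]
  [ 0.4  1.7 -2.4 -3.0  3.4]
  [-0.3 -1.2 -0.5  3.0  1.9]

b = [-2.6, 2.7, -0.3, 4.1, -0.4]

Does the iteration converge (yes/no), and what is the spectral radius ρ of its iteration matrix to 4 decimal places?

no, ρ = 1.2781

Split A = D + L + U, D = diag(2.1, -2.8, -2.1, -3, 1.9).
T_GS = -(D+L)⁻¹U: row 0 first, T[0,3] = -(2.9)/(2.1) = -1.3810; later rows by forward substitution.
  T[0,:] = [+0.0000  +0.2381  -0.1429  -1.3810  -0.8571]
  T[1,:] = [+0.0000  -0.2551  -0.3469  +0.7653  +1.3112]
  T[2,:] = [+0.0000  +0.1498  +0.3149  -0.1479  +0.5712]
  T[3,:] = [+0.0000  -0.2327  -0.4675  +0.3678  +1.3051]
  T[4,:] = [+0.0000  +0.2833  +0.5794  -0.3544  -1.2176]
|λ(T)| sorted: 1.2781, 0.5428, 0.0990, 0.0443, 0.0000.
ρ = 1.2781; 1.2781 > 1, so it fails to converge.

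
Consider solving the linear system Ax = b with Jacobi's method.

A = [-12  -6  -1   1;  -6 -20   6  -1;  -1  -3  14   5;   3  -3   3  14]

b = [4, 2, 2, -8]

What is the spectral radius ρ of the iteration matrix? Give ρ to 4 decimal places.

0.5046

Diagonal D = diag(-12, -20, 14, 14); L, U strict lower/upper.
Jacobi T = -D⁻¹(L+U): T[2,3] = -(5)/(14) = -0.3571; T[2,2] = 0.
  T[0,:] = [+0.0000 -0.5000 -0.0833 +0.0833]
  T[1,:] = [-0.3000 +0.0000 +0.3000 -0.0500]
  T[2,:] = [+0.0714 +0.2143 +0.0000 -0.3571]
  T[3,:] = [-0.2143 +0.2143 -0.2143 +0.0000]
|λ(T)| sorted: 0.5046, 0.4284, 0.4284, 0.2466.
ρ(T) = max|λ| = 0.5046; 0.5046 < 1 ⇒ converges.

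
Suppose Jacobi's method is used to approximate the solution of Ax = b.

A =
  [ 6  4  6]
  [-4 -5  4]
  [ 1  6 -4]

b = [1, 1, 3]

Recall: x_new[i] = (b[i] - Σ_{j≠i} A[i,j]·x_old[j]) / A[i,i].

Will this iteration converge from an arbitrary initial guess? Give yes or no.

Split A = D + L + U, D = diag(6, -5, -4).
Jacobi: T = -D⁻¹(L+U), T[0,1] = -(4)/(6) = -0.6667; T[0,0] = 0.
  T[0,:] = [+0.0000, -0.6667, -1.0000]
  T[1,:] = [-0.8000, +0.0000, +0.8000]
  T[2,:] = [+0.2500, +1.5000, +0.0000]
eigenvalue magnitudes: 1.4840, 0.8478, 0.8478.
spectral radius ρ = 1.4840; 1.4840 > 1, so it fails to converge.

no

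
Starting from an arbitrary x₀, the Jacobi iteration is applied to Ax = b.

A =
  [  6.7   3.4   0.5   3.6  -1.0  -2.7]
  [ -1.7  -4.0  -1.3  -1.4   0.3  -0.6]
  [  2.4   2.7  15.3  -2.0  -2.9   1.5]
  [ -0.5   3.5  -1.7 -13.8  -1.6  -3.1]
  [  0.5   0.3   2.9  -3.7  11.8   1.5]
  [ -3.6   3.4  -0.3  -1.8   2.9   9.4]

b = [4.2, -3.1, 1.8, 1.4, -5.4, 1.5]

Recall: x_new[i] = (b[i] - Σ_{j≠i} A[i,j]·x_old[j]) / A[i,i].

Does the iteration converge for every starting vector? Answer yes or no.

Split A = D + L + U, D = diag(6.7, -4, 15.3, -13.8, 11.8, 9.4).
T_J = -D⁻¹(L+U): T[1,2] = -(-1.3)/(-4) = -0.3250; T[1,1] = 0.
  T[0,:] = [+0.0000  -0.5075  -0.0746  -0.5373  +0.1493  +0.4030]
  T[1,:] = [-0.4250  +0.0000  -0.3250  -0.3500  +0.0750  -0.1500]
  T[2,:] = [-0.1569  -0.1765  +0.0000  +0.1307  +0.1895  -0.0980]
  T[3,:] = [-0.0362  +0.2536  -0.1232  +0.0000  -0.1159  -0.2246]
  T[4,:] = [-0.0424  -0.0254  -0.2458  +0.3136  +0.0000  -0.1271]
  T[5,:] = [+0.3830  -0.3617  +0.0319  +0.1915  -0.3085  +0.0000]
|eigenvalues of T|: 0.7132, 0.4574, 0.3479, 0.3479, 0.1909, 0.1909.
spectral radius ρ = 0.7132; 0.7132 < 1: convergent.

yes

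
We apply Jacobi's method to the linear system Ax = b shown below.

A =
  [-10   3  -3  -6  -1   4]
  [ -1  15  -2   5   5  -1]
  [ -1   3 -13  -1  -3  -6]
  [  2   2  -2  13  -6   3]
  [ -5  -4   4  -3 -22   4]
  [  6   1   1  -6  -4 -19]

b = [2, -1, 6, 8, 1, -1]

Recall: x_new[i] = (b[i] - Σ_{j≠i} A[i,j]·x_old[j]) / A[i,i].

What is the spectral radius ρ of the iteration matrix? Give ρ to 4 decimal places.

Split A = D + L + U, D = diag(-10, 15, -13, 13, -22, -19).
T_J = -D⁻¹(L+U): T[1,4] = -(5)/(15) = -0.3333; T[1,1] = 0.
  T[0,:] = [+0.0000, +0.3000, -0.3000, -0.6000, -0.1000, +0.4000]
  T[1,:] = [+0.0667, +0.0000, +0.1333, -0.3333, -0.3333, +0.0667]
  T[2,:] = [-0.0769, +0.2308, +0.0000, -0.0769, -0.2308, -0.4615]
  T[3,:] = [-0.1538, -0.1538, +0.1538, +0.0000, +0.4615, -0.2308]
  T[4,:] = [-0.2273, -0.1818, +0.1818, -0.1364, +0.0000, +0.1818]
  T[5,:] = [+0.3158, +0.0526, +0.0526, -0.3158, -0.2105, +0.0000]
|eigenvalues of T|: 0.8279, 0.4306, 0.4306, 0.2514, 0.2514, 0.0071.
ρ = 0.8279; 0.8279 < 1: convergent.

0.8279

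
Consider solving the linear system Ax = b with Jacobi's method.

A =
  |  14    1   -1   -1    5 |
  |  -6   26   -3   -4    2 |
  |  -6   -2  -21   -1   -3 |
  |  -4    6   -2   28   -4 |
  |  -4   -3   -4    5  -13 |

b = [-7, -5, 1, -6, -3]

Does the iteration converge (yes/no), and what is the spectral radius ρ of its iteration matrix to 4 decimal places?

yes, ρ = 0.5464

A = D + L + U where D = diag(14, 26, -21, 28, -13).
Jacobi: T = -D⁻¹(L+U), T[0,2] = -(-1)/(14) = +0.0714; T[0,0] = 0.
  T[0,:] = [+0.0000  -0.0714  +0.0714  +0.0714  -0.3571]
  T[1,:] = [+0.2308  +0.0000  +0.1154  +0.1538  -0.0769]
  T[2,:] = [-0.2857  -0.0952  +0.0000  -0.0476  -0.1429]
  T[3,:] = [+0.1429  -0.2143  +0.0714  +0.0000  +0.1429]
  T[4,:] = [-0.3077  -0.2308  -0.3077  +0.3846  +0.0000]
|eigenvalues of T|: 0.5464, 0.3923, 0.2827, 0.2827, 0.0925.
spectral radius ρ = 0.5464; 0.5464 < 1, so it converges for any x₀.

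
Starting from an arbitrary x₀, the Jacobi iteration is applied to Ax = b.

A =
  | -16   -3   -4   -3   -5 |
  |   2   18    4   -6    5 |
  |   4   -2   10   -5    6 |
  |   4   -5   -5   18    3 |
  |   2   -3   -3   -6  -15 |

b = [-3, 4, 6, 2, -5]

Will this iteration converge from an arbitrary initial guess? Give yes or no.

Diagonal D = diag(-16, 18, 10, 18, -15); L, U strict lower/upper.
Jacobi T = -D⁻¹(L+U): T[0,4] = -(-5)/(-16) = -0.3125; T[0,0] = 0.
  T[0,:] = [+0.0000 -0.1875 -0.2500 -0.1875 -0.3125]
  T[1,:] = [-0.1111 +0.0000 -0.2222 +0.3333 -0.2778]
  T[2,:] = [-0.4000 +0.2000 +0.0000 +0.5000 -0.6000]
  T[3,:] = [-0.2222 +0.2778 +0.2778 +0.0000 -0.1667]
  T[4,:] = [+0.1333 -0.2000 -0.2000 -0.4000 +0.0000]
moduli |λ_i(T)| = 0.8258, 0.4589, 0.4589, 0.0621, 0.0257.
spectral radius ρ = 0.8258; 0.8258 < 1, so it converges for any x₀.

yes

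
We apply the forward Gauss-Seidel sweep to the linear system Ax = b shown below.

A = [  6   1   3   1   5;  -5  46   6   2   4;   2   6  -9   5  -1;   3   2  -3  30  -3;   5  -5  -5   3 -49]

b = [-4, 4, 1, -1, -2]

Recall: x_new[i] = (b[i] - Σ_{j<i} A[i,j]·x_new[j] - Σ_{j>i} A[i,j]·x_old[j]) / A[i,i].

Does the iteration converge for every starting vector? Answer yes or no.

Write A = D+L+U with D = diag(6, 46, -9, 30, -49).
GS T = -(D+L)⁻¹U: row 0 first, T[0,1] = -(1)/(6) = -0.1667; later rows by forward substitution.
  T[0,:] = [+0.0000 -0.1667 -0.5000 -0.1667 -0.8333]
  T[1,:] = [+0.0000 -0.0181 -0.1848 -0.0616 -0.1775]
  T[2,:] = [+0.0000 -0.0491 -0.2343 +0.4775 -0.4147]
  T[3,:] = [+0.0000 +0.0130 +0.0389 +0.0685 +0.1537]
  T[4,:] = [+0.0000 -0.0094 -0.0059 -0.0552 -0.0152]
|roots of det(T-λI)|: 0.3275, 0.0726, 0.0726, 0.0713, 0.0000.
ρ = 0.3275; 0.3275 < 1: convergent.

yes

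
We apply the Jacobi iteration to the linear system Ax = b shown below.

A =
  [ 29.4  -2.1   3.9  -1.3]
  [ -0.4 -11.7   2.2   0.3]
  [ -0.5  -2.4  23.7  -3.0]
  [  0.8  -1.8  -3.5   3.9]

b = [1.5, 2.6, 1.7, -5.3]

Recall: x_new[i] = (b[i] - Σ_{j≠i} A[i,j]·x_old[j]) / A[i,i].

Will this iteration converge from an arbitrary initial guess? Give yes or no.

yes

Write A = D+L+U with D = diag(29.4, -11.7, 23.7, 3.9).
Jacobi: T = -D⁻¹(L+U), T[3,0] = -(0.8)/(3.9) = -0.2051; T[3,3] = 0.
  T[0,:] = [+0.0000  +0.0714  -0.1327  +0.0442]
  T[1,:] = [-0.0342  +0.0000  +0.1880  +0.0256]
  T[2,:] = [+0.0211  +0.1013  +0.0000  +0.1266]
  T[3,:] = [-0.2051  +0.4615  +0.8974  +0.0000]
|λ(T)| sorted: 0.4173, 0.2685, 0.1136, 0.0352.
ρ = 0.4173; 0.4173 < 1, so it converges for any x₀.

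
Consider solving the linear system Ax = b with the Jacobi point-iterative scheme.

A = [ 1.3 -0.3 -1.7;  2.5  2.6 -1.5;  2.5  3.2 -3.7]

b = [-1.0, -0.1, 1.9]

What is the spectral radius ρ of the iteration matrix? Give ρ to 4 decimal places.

Split A = D + L + U, D = diag(1.3, 2.6, -3.7).
Jacobi T = -D⁻¹(L+U): T[0,2] = -(-1.7)/(1.3) = +1.3077; T[0,0] = 0.
  T[0,:] = [+0.0000 +0.2308 +1.3077]
  T[1,:] = [-0.9615 +0.0000 +0.5769]
  T[2,:] = [+0.6757 +0.8649 +0.0000]
|roots of det(T-λI)|: 1.3736, 0.8522, 0.8522.
ρ(T) = max|λ| = 1.3736; 1.3736 > 1, so it fails to converge.

1.3736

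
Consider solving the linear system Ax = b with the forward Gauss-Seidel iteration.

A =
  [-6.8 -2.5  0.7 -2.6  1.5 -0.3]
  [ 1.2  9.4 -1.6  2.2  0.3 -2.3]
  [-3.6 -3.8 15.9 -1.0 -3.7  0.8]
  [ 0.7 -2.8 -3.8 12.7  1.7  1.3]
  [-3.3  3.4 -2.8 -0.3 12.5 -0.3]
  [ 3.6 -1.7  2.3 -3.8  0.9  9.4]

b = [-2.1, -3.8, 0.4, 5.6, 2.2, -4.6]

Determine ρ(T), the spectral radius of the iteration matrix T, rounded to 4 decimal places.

Let D = diag(-6.8, 9.4, 15.9, 12.7, 12.5, 9.4); L, U the strict triangles.
T_GS = -(D+L)⁻¹U: row 0 first, T[0,5] = -(-0.3)/(-6.8) = -0.0441; later rows by forward substitution.
  T[0,:] = [+0.0000 -0.3676 +0.1029 -0.3824 +0.2206 -0.0441]
  T[1,:] = [+0.0000 +0.0469 +0.1571 -0.1852 -0.0601 +0.2503]
  T[2,:] = [+0.0000 -0.0720 +0.0608 -0.0679 +0.2683 -0.0005]
  T[3,:] = [+0.0000 +0.0091 +0.0472 -0.0401 -0.0790 -0.0449]
  T[4,:] = [+0.0000 -0.1257 -0.0008 -0.0667 +0.1328 -0.0569]
  T[5,:] = [+0.0000 +0.1826 -0.0068 +0.1197 -0.2056 +0.0496]
|roots of det(T-λI)|: 0.3080, 0.1316, 0.1134, 0.0325, 0.0325, 0.0000.
ρ(T) = max|λ| = 0.3080; 0.3080 < 1, so it converges for any x₀.

0.3080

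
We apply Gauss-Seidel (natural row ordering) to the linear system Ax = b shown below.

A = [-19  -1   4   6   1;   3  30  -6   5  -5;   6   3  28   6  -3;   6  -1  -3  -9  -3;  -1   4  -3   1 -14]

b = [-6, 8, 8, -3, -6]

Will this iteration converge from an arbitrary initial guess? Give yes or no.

yes

A = D + L + U where D = diag(-19, 30, 28, -9, -14).
T_GS = -(D+L)⁻¹U: row 0 first, T[0,3] = -(6)/(-19) = +0.3158; later rows by forward substitution.
  T[0,:] = [+0.0000, -0.0526, +0.2105, +0.3158, +0.0526]
  T[1,:] = [+0.0000, +0.0053, +0.1789, -0.1982, +0.1614]
  T[2,:] = [+0.0000, +0.0107, -0.0643, -0.2607, +0.0786]
  T[3,:] = [+0.0000, -0.0392, +0.1419, +0.3195, -0.3424]
  T[4,:] = [+0.0000, +0.0002, +0.0600, -0.0005, +0.0011]
moduli |λ_i(T)| = 0.3092, 0.1336, 0.1336, 0.0097, 0.0000.
ρ = 0.3092; 0.3092 < 1 ⇒ converges.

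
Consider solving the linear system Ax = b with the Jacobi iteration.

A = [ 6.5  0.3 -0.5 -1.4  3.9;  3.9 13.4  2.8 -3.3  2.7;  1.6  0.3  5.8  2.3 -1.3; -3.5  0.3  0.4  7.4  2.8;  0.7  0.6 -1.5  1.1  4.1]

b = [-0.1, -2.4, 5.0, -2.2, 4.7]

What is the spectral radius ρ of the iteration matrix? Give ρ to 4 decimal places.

Write A = D+L+U with D = diag(6.5, 13.4, 5.8, 7.4, 4.1).
T_J = -D⁻¹(L+U): T[2,4] = -(-1.3)/(5.8) = +0.2241; T[2,2] = 0.
  T[0,:] = [+0.0000, -0.0462, +0.0769, +0.2154, -0.6000]
  T[1,:] = [-0.2910, +0.0000, -0.2090, +0.2463, -0.2015]
  T[2,:] = [-0.2759, -0.0517, +0.0000, -0.3966, +0.2241]
  T[3,:] = [+0.4730, -0.0405, -0.0541, +0.0000, -0.3784]
  T[4,:] = [-0.1707, -0.1463, +0.3659, -0.2683, +0.0000]
|λ(T)| sorted: 0.8439, 0.4360, 0.2539, 0.2539, 0.1442.
spectral radius ρ = 0.8439; 0.8439 < 1, so it converges for any x₀.

0.8439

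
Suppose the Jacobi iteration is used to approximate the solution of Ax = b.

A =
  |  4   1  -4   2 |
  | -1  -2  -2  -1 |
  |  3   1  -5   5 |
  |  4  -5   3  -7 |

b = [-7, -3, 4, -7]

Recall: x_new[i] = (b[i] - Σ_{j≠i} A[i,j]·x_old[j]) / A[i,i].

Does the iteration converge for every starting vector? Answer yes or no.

Diagonal D = diag(4, -2, -5, -7); L, U strict lower/upper.
Jacobi T = -D⁻¹(L+U): T[1,0] = -(-1)/(-2) = -0.5000; T[1,1] = 0.
  T[0,:] = [+0.0000, -0.2500, +1.0000, -0.5000]
  T[1,:] = [-0.5000, +0.0000, -1.0000, -0.5000]
  T[2,:] = [+0.6000, +0.2000, +0.0000, +1.0000]
  T[3,:] = [+0.5714, -0.7143, +0.4286, +0.0000]
|eigenvalues of T|: 1.3383, 0.9054, 0.9054, 0.0391.
ρ = 1.3383; 1.3383 > 1 ⇒ diverges.

no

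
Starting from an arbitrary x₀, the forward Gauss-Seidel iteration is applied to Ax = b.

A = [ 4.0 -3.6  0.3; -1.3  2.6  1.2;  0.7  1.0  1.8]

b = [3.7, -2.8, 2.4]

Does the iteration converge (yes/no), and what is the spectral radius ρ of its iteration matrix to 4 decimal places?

yes, ρ = 0.9301

Let D = diag(4, 2.6, 1.8); L, U the strict triangles.
GS T = -(D+L)⁻¹U: row 0 first, T[0,1] = -(-3.6)/(4) = +0.9000; later rows by forward substitution.
  T[0,:] = [+0.0000  +0.9000  -0.0750]
  T[1,:] = [+0.0000  +0.4500  -0.4990]
  T[2,:] = [+0.0000  -0.6000  +0.3064]
moduli |λ_i(T)| = 0.9301, 0.1737, 0.0000.
ρ = 0.9301; 0.9301 < 1: convergent.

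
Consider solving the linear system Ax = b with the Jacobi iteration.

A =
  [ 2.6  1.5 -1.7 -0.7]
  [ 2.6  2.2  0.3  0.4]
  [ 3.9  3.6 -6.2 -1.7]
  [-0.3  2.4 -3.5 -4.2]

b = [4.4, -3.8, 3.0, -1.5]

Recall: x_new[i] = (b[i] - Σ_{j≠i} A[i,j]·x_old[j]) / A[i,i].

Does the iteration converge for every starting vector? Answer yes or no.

Write A = D+L+U with D = diag(2.6, 2.2, -6.2, -4.2).
Jacobi T = -D⁻¹(L+U): T[0,1] = -(1.5)/(2.6) = -0.5769; T[0,0] = 0.
  T[0,:] = [+0.0000, -0.5769, +0.6538, +0.2692]
  T[1,:] = [-1.1818, +0.0000, -0.1364, -0.1818]
  T[2,:] = [+0.6290, +0.5806, +0.0000, -0.2742]
  T[3,:] = [-0.0714, +0.5714, -0.8333, +0.0000]
|roots of det(T-λI)|: 1.2852, 0.6428, 0.3457, 0.3457.
ρ(T) = max|λ| = 1.2852; 1.2852 > 1: divergent.

no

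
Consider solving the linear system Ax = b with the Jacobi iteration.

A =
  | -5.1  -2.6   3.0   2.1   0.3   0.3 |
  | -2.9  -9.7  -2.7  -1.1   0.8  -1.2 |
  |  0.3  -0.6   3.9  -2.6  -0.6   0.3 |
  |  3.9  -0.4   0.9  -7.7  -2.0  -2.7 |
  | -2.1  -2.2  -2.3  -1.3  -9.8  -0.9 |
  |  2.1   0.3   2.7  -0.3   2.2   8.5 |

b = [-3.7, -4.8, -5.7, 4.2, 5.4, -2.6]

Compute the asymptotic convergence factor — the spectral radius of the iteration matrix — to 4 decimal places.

0.8817

Let D = diag(-5.1, -9.7, 3.9, -7.7, -9.8, 8.5); L, U the strict triangles.
Jacobi T = -D⁻¹(L+U): T[3,1] = -(-0.4)/(-7.7) = -0.0519; T[3,3] = 0.
  T[0,:] = [+0.0000  -0.5098  +0.5882  +0.4118  +0.0588  +0.0588]
  T[1,:] = [-0.2990  +0.0000  -0.2784  -0.1134  +0.0825  -0.1237]
  T[2,:] = [-0.0769  +0.1538  +0.0000  +0.6667  +0.1538  -0.0769]
  T[3,:] = [+0.5065  -0.0519  +0.1169  +0.0000  -0.2597  -0.3506]
  T[4,:] = [-0.2143  -0.2245  -0.2347  -0.1327  +0.0000  -0.0918]
  T[5,:] = [-0.2471  -0.0353  -0.3176  +0.0353  -0.2588  +0.0000]
moduli |λ_i(T)| = 0.8817, 0.6162, 0.6162, 0.3951, 0.1881, 0.1881.
ρ(T) = max|λ| = 0.8817; 0.8817 < 1: convergent.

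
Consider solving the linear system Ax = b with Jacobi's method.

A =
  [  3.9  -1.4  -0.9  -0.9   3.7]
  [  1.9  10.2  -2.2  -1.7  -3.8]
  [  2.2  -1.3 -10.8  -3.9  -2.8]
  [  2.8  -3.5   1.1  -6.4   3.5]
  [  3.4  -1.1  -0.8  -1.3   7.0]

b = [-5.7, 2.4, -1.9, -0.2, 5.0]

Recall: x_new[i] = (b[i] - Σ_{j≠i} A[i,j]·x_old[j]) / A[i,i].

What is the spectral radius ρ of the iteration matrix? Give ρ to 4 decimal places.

Split A = D + L + U, D = diag(3.9, 10.2, -10.8, -6.4, 7).
Jacobi T = -D⁻¹(L+U): T[3,4] = -(3.5)/(-6.4) = +0.5469; T[3,3] = 0.
  T[0,:] = [+0.0000, +0.3590, +0.2308, +0.2308, -0.9487]
  T[1,:] = [-0.1863, +0.0000, +0.2157, +0.1667, +0.3725]
  T[2,:] = [+0.2037, -0.1204, +0.0000, -0.3611, -0.2593]
  T[3,:] = [+0.4375, -0.5469, +0.1719, +0.0000, +0.5469]
  T[4,:] = [-0.4857, +0.1571, +0.1143, +0.1857, +0.0000]
|roots of det(T-λI)|: 0.8956, 0.6532, 0.3713, 0.3713, 0.1654.
spectral radius ρ = 0.8956; 0.8956 < 1 ⇒ converges.

0.8956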